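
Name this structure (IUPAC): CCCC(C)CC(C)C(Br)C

2-bromo-3,5-dimethyloctane

The longest carbon chain is 8 atoms: the parent is octane.
Number the chain so that the substituent locant set {2,3,5} is lower than {4,6,7} at the first point of difference.
This places a bromo group at C-2; methyl groups at C-3 and C-5.
Prefixes are listed alphabetically: bromo, methyl.
The name is 2-bromo-3,5-dimethyloctane.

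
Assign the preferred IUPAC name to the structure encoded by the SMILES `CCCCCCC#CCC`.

dec-3-yne

The longest chain bearing the multiple bond is 10 carbons long (decane).
There is one C≡C triple bond, indicated by the ending -yne.
The numbering direction is chosen so that numbering from this end puts the triple bond at C-3 rather than C-7.
With this numbering: the triple bond between C-3 and C-4.
Assembling the pieces gives dec-3-yne.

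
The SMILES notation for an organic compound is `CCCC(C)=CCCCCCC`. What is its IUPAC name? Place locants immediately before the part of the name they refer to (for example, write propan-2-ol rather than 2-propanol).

4-methylundec-4-ene

The longest chain bearing the multiple bond is 11 carbons long (undecane).
There is one C=C double bond, indicated by the ending -ene.
Choose the numbering such that numbering from this end puts the double bond at C-4 rather than C-7.
That gives the double bond between C-4 and C-5; a methyl group at C-4.
Assembling the pieces gives 4-methylundec-4-ene.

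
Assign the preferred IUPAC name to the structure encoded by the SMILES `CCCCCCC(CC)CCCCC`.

6-ethyldodecane

The parent chain contains 12 carbons (dodecane).
The numbering direction is chosen so that the substituent locant set {6} is lower than {7} at the first point of difference.
With this numbering: an ethyl group at C-6.
Putting it together: 6-ethyldodecane.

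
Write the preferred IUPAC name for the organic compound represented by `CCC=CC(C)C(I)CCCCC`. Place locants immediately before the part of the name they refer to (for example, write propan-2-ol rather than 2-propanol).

6-iodo-5-methylundec-3-ene

The longest chain bearing the multiple bond is 11 carbons long (undecane).
A C=C double bond in the chain gives the infix -ene-.
Choose the numbering such that numbering from this end puts the double bond at C-3 rather than C-8.
This places the double bond between C-3 and C-4; an iodo group at C-6; a methyl group at C-5.
Prefixes are listed alphabetically: iodo, methyl.
Putting it together: 6-iodo-5-methylundec-3-ene.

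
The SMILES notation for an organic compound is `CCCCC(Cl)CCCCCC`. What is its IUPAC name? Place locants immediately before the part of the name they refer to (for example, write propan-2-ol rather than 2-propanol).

5-chloroundecane

The longest carbon chain is 11 atoms: the parent is undecane.
Choose the numbering such that the substituent locant set {5} is lower than {7} at the first point of difference.
This places a chloro group at C-5.
Assembling the pieces gives 5-chloroundecane.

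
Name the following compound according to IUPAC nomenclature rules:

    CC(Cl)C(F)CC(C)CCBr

1-bromo-6-chloro-5-fluoro-3-methylheptane

The longest carbon chain is 7 atoms: the parent is heptane.
Number the chain so that the substituent locant set {1,3,5,6} is lower than {2,3,5,7} at the first point of difference.
With this numbering: a bromo group at C-1; a chloro group at C-6; a fluoro group at C-5; a methyl group at C-3.
Substituent prefixes are cited in alphabetical order (multiplying prefixes like di-/tri- are ignored for ordering).
Assembling the pieces gives 1-bromo-6-chloro-5-fluoro-3-methylheptane.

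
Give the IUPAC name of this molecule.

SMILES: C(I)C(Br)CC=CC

The longest chain bearing the multiple bond is 6 carbons long (hexane).
The chain contains a C=C double bond, so the unsaturation ending is -ene.
Choose the numbering such that numbering from this end puts the double bond at C-2 rather than C-4.
That gives the double bond between C-2 and C-3; a bromo group at C-5; an iodo group at C-6.
The substituents are ordered alphabetically, ignoring any di-/tri- multipliers.
The name is 5-bromo-6-iodohex-2-ene.

5-bromo-6-iodohex-2-ene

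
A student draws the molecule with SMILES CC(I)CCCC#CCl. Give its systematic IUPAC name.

The longest chain bearing the multiple bond is 7 carbons long (heptane).
There is one C≡C triple bond, indicated by the ending -yne.
Choose the numbering such that numbering from this end puts the triple bond at C-1 rather than C-6.
That gives the triple bond between C-1 and C-2; a chloro group at C-1; an iodo group at C-6.
Prefixes are listed alphabetically: chloro, iodo.
Putting it together: 1-chloro-6-iodohept-1-yne.

1-chloro-6-iodohept-1-yne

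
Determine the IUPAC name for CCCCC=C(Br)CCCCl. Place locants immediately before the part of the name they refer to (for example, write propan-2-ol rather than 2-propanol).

4-bromo-1-chloronon-4-ene

Counting along the main chain through the multiple bond gives 9 carbons: the parent is nonane.
The chain contains a C=C double bond, so the unsaturation ending is -ene.
Number the chain so that numbering from this end puts the double bond at C-4 rather than C-5.
This places the double bond between C-4 and C-5; a bromo group at C-4; a chloro group at C-1.
Substituent prefixes are cited in alphabetical order (multiplying prefixes like di-/tri- are ignored for ordering).
Putting it together: 4-bromo-1-chloronon-4-ene.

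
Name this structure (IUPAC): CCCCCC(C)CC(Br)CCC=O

The longest carbon chain that includes the –CHO group has 11 carbons, so the parent hydride is undecane.
An aldehyde (terminal –CHO) is the principal characteristic group, giving the suffix -al.
Number the chain so that the aldehyde carbon is C-1 by definition.
This places a bromo group at C-4; a methyl group at C-6.
The substituents are ordered alphabetically, ignoring any di-/tri- multipliers.
Putting it together: 4-bromo-6-methylundecanal.

4-bromo-6-methylundecanal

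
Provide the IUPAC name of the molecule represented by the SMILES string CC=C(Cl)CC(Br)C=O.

2-bromo-4-chlorohex-4-enal

The longest chain bearing the –CHO group and the multiple bond is 6 carbons long (hexane).
The highest-priority functional group is an aldehyde (terminal –CHO), so the name ends in -al.
There is one C=C double bond, indicated by the ending -ene.
The numbering direction is chosen so that the aldehyde carbon is C-1 by definition.
With this numbering: the double bond between C-4 and C-5; a bromo group at C-2; a chloro group at C-4.
The substituents are ordered alphabetically, ignoring any di-/tri- multipliers.
Putting it together: 2-bromo-4-chlorohex-4-enal.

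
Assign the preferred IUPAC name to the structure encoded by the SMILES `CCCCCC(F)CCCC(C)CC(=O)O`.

7-fluoro-3-methyldodecanoic acid

Counting along the main chain through the –COOH group gives 12 carbons: the parent is dodecane.
The principal characteristic group is a carboxylic acid (terminal –COOH), named with the suffix -oic acid.
The numbering direction is chosen so that the carboxylic acid carbon is C-1 by definition.
That gives a fluoro group at C-7; a methyl group at C-3.
Prefixes are listed alphabetically: fluoro, methyl.
Assembling the pieces gives 7-fluoro-3-methyldodecanoic acid.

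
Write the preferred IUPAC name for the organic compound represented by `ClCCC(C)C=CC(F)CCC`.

1-chloro-6-fluoro-3-methylnon-4-ene

The longest chain bearing the multiple bond is 9 carbons long (nonane).
The chain contains a C=C double bond, so the unsaturation ending is -ene.
Choose the numbering such that numbering from this end puts the double bond at C-4 rather than C-5.
With this numbering: the double bond between C-4 and C-5; a chloro group at C-1; a fluoro group at C-6; a methyl group at C-3.
The substituents are ordered alphabetically, ignoring any di-/tri- multipliers.
Putting it together: 1-chloro-6-fluoro-3-methylnon-4-ene.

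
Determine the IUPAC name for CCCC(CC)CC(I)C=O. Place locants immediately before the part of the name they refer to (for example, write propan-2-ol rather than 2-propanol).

4-ethyl-2-iodoheptanal

Counting along the main chain through the –CHO group gives 7 carbons: the parent is heptane.
The principal characteristic group is an aldehyde (terminal –CHO), named with the suffix -al.
The numbering direction is chosen so that the aldehyde carbon is C-1 by definition.
With this numbering: an ethyl group at C-4; an iodo group at C-2.
Substituent prefixes are cited in alphabetical order (multiplying prefixes like di-/tri- are ignored for ordering).
Putting it together: 4-ethyl-2-iodoheptanal.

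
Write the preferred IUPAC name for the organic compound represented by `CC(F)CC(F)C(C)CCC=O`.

The longest carbon chain that includes the –CHO group has 8 carbons, so the parent hydride is octane.
An aldehyde (terminal –CHO) is the principal characteristic group, giving the suffix -al.
Number the chain so that the aldehyde carbon is C-1 by definition.
That gives fluoro groups at C-5 and C-7; a methyl group at C-4.
Prefixes are listed alphabetically: fluoro, methyl.
Putting it together: 5,7-difluoro-4-methyloctanal.

5,7-difluoro-4-methyloctanal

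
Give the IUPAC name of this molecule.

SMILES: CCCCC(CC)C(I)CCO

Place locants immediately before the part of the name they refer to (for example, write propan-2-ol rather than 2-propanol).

Counting along the main chain through the –OH group gives 8 carbons: the parent is octane.
An alcohol (–OH) is the principal characteristic group, giving the suffix -ol.
The numbering direction is chosen so that numbering from this end puts the hydroxyl group at C-1 rather than C-8.
That gives the hydroxyl at C-1; an ethyl group at C-4; an iodo group at C-3.
Prefixes are listed alphabetically: ethyl, iodo.
The name is 4-ethyl-3-iodooctan-1-ol.

4-ethyl-3-iodooctan-1-ol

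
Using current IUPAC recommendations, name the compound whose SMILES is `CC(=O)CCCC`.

The longest chain bearing the carbonyl is 6 carbons long (hexane).
The highest-priority functional group is a ketone (C=O on an internal carbon), so the name ends in -one.
Choose the numbering such that numbering from this end puts the carbonyl group at C-2 rather than C-5.
That gives the carbonyl at C-2.
Putting it together: hexan-2-one.

hexan-2-one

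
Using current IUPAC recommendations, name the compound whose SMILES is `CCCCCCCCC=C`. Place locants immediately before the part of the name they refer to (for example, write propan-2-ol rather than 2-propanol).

Counting along the main chain through the multiple bond gives 10 carbons: the parent is decane.
The chain contains a C=C double bond, so the unsaturation ending is -ene.
The numbering direction is chosen so that numbering from this end puts the double bond at C-1 rather than C-9.
That gives the double bond between C-1 and C-2.
Putting it together: dec-1-ene.

dec-1-ene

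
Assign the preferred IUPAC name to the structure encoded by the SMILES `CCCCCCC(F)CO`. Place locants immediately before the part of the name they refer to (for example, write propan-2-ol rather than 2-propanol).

2-fluorooctan-1-ol

Counting along the main chain through the –OH group gives 8 carbons: the parent is octane.
The principal characteristic group is an alcohol (–OH), named with the suffix -ol.
Choose the numbering such that numbering from this end puts the hydroxyl group at C-1 rather than C-8.
That gives the hydroxyl at C-1; a fluoro group at C-2.
The name is 2-fluorooctan-1-ol.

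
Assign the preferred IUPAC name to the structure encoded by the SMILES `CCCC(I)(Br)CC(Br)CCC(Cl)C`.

The longest carbon chain is 10 atoms: the parent is decane.
The numbering direction is chosen so that the substituent locant set {2,5,7,7} is lower than {4,4,6,9} at the first point of difference.
With this numbering: bromo groups at C-5 and C-7; a chloro group at C-2; an iodo group at C-7.
Substituent prefixes are cited in alphabetical order (multiplying prefixes like di-/tri- are ignored for ordering).
Putting it together: 5,7-dibromo-2-chloro-7-iododecane.

5,7-dibromo-2-chloro-7-iododecane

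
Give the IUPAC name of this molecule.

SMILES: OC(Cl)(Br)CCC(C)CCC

The longest carbon chain that includes the –OH group has 7 carbons, so the parent hydride is heptane.
The highest-priority functional group is an alcohol (–OH), so the name ends in -ol.
The numbering direction is chosen so that numbering from this end puts the hydroxyl group at C-1 rather than C-7.
This places the hydroxyl at C-1; a bromo group at C-1; a chloro group at C-1; a methyl group at C-4.
The substituents are ordered alphabetically, ignoring any di-/tri- multipliers.
The name is 1-bromo-1-chloro-4-methylheptan-1-ol.

1-bromo-1-chloro-4-methylheptan-1-ol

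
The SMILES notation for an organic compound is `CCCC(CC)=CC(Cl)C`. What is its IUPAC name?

The longest carbon chain that includes the multiple bond has 7 carbons, so the parent hydride is heptane.
The chain contains a C=C double bond, so the unsaturation ending is -ene.
Number the chain so that numbering from this end puts the double bond at C-3 rather than C-4.
This places the double bond between C-3 and C-4; a chloro group at C-2; an ethyl group at C-4.
Prefixes are listed alphabetically: chloro, ethyl.
Putting it together: 2-chloro-4-ethylhept-3-ene.

2-chloro-4-ethylhept-3-ene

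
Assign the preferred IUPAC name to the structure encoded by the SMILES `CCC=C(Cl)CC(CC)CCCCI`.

4-chloro-6-ethyl-10-iododec-3-ene

The longest carbon chain that includes the multiple bond has 10 carbons, so the parent hydride is decane.
The chain contains a C=C double bond, so the unsaturation ending is -ene.
Choose the numbering such that numbering from this end puts the double bond at C-3 rather than C-7.
This places the double bond between C-3 and C-4; a chloro group at C-4; an ethyl group at C-6; an iodo group at C-10.
Prefixes are listed alphabetically: chloro, ethyl, iodo.
The name is 4-chloro-6-ethyl-10-iododec-3-ene.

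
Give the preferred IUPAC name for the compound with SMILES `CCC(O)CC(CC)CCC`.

5-ethyloctan-3-ol

The longest chain bearing the –OH group is 8 carbons long (octane).
The highest-priority functional group is an alcohol (–OH), so the name ends in -ol.
The numbering direction is chosen so that numbering from this end puts the hydroxyl group at C-3 rather than C-6.
With this numbering: the hydroxyl at C-3; an ethyl group at C-5.
The name is 5-ethyloctan-3-ol.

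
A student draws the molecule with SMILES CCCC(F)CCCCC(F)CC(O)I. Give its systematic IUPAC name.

3,8-difluoro-1-iodoundecan-1-ol

Counting along the main chain through the –OH group gives 11 carbons: the parent is undecane.
The principal characteristic group is an alcohol (–OH), named with the suffix -ol.
Number the chain so that numbering from this end puts the hydroxyl group at C-1 rather than C-11.
That gives the hydroxyl at C-1; fluoro groups at C-3 and C-8; an iodo group at C-1.
The substituents are ordered alphabetically, ignoring any di-/tri- multipliers.
Assembling the pieces gives 3,8-difluoro-1-iodoundecan-1-ol.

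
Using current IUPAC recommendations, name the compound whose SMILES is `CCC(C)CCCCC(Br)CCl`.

The longest continuous carbon chain has 9 atoms, so the parent hydride is nonane.
Choose the numbering such that the substituent locant set {1,2,7} is lower than {3,8,9} at the first point of difference.
With this numbering: a bromo group at C-2; a chloro group at C-1; a methyl group at C-7.
Prefixes are listed alphabetically: bromo, chloro, methyl.
The name is 2-bromo-1-chloro-7-methylnonane.

2-bromo-1-chloro-7-methylnonane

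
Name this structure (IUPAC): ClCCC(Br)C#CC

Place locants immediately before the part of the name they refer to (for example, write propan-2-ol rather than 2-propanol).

The longest chain bearing the multiple bond is 6 carbons long (hexane).
A C≡C triple bond in the chain gives the infix -yne-.
Choose the numbering such that numbering from this end puts the triple bond at C-2 rather than C-4.
This places the triple bond between C-2 and C-3; a bromo group at C-4; a chloro group at C-6.
Substituent prefixes are cited in alphabetical order (multiplying prefixes like di-/tri- are ignored for ordering).
The name is 4-bromo-6-chlorohex-2-yne.

4-bromo-6-chlorohex-2-yne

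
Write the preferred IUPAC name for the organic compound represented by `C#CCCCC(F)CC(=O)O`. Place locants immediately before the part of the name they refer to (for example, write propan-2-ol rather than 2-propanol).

3-fluorooct-7-ynoic acid

The longest carbon chain that includes the –COOH group and the multiple bond has 8 carbons, so the parent hydride is octane.
The highest-priority functional group is a carboxylic acid (terminal –COOH), so the name ends in -oic acid.
There is one C≡C triple bond, indicated by the ending -yne.
Number the chain so that the carboxylic acid carbon is C-1 by definition.
This places the triple bond between C-7 and C-8; a fluoro group at C-3.
Putting it together: 3-fluorooct-7-ynoic acid.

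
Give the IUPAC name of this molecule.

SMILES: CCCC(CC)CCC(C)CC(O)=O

The longest chain bearing the –COOH group is 9 carbons long (nonane).
The principal characteristic group is a carboxylic acid (terminal –COOH), named with the suffix -oic acid.
The numbering direction is chosen so that the carboxylic acid carbon is C-1 by definition.
This places an ethyl group at C-6; a methyl group at C-3.
Prefixes are listed alphabetically: ethyl, methyl.
Putting it together: 6-ethyl-3-methylnonanoic acid.

6-ethyl-3-methylnonanoic acid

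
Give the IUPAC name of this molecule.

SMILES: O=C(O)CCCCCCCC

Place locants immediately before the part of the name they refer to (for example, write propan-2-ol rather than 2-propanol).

The longest carbon chain that includes the –COOH group has 9 carbons, so the parent hydride is nonane.
The principal characteristic group is a carboxylic acid (terminal –COOH), named with the suffix -oic acid.
Number the chain so that the carboxylic acid carbon is C-1 by definition.
Putting it together: nonanoic acid.

nonanoic acid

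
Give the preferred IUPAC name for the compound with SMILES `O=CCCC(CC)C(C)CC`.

4-ethyl-5-methylheptanal

Counting along the main chain through the –CHO group gives 7 carbons: the parent is heptane.
The highest-priority functional group is an aldehyde (terminal –CHO), so the name ends in -al.
Choose the numbering such that the aldehyde carbon is C-1 by definition.
With this numbering: an ethyl group at C-4; a methyl group at C-5.
Substituent prefixes are cited in alphabetical order (multiplying prefixes like di-/tri- are ignored for ordering).
Assembling the pieces gives 4-ethyl-5-methylheptanal.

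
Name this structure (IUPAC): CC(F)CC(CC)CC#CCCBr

The longest carbon chain that includes the multiple bond has 9 carbons, so the parent hydride is nonane.
A C≡C triple bond in the chain gives the infix -yne-.
Number the chain so that numbering from this end puts the triple bond at C-3 rather than C-6.
This places the triple bond between C-3 and C-4; a bromo group at C-1; an ethyl group at C-6; a fluoro group at C-8.
The substituents are ordered alphabetically, ignoring any di-/tri- multipliers.
Putting it together: 1-bromo-6-ethyl-8-fluoronon-3-yne.

1-bromo-6-ethyl-8-fluoronon-3-yne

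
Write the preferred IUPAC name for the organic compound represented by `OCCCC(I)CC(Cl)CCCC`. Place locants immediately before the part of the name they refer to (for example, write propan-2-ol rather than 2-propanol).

The longest chain bearing the –OH group is 10 carbons long (decane).
An alcohol (–OH) is the principal characteristic group, giving the suffix -ol.
Number the chain so that numbering from this end puts the hydroxyl group at C-1 rather than C-10.
With this numbering: the hydroxyl at C-1; a chloro group at C-6; an iodo group at C-4.
The substituents are ordered alphabetically, ignoring any di-/tri- multipliers.
Putting it together: 6-chloro-4-iododecan-1-ol.

6-chloro-4-iododecan-1-ol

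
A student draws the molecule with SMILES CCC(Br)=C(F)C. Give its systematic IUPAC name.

3-bromo-2-fluoropent-2-ene

The longest carbon chain that includes the multiple bond has 5 carbons, so the parent hydride is pentane.
A C=C double bond in the chain gives the infix -ene-.
Choose the numbering such that numbering from this end puts the double bond at C-2 rather than C-3.
That gives the double bond between C-2 and C-3; a bromo group at C-3; a fluoro group at C-2.
Prefixes are listed alphabetically: bromo, fluoro.
The name is 3-bromo-2-fluoropent-2-ene.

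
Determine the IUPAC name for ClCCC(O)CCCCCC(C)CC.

1-chloro-9-methylundecan-3-ol

The longest chain bearing the –OH group is 11 carbons long (undecane).
An alcohol (–OH) is the principal characteristic group, giving the suffix -ol.
Choose the numbering such that numbering from this end puts the hydroxyl group at C-3 rather than C-9.
That gives the hydroxyl at C-3; a chloro group at C-1; a methyl group at C-9.
Substituent prefixes are cited in alphabetical order (multiplying prefixes like di-/tri- are ignored for ordering).
The name is 1-chloro-9-methylundecan-3-ol.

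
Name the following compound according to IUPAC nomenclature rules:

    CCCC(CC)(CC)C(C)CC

The longest continuous carbon chain has 7 atoms, so the parent hydride is heptane.
The numbering direction is chosen so that the substituent locant set {3,4,4} is lower than {4,4,5} at the first point of difference.
This places two ethyl groups at C-4; a methyl group at C-3.
Prefixes are listed alphabetically: ethyl, methyl.
The name is 4,4-diethyl-3-methylheptane.

4,4-diethyl-3-methylheptane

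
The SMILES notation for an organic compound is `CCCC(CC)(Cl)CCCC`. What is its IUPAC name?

The parent chain contains 8 carbons (octane).
Number the chain so that the substituent locant set {4,4} is lower than {5,5} at the first point of difference.
This places a chloro group at C-4; an ethyl group at C-4.
The substituents are ordered alphabetically, ignoring any di-/tri- multipliers.
Putting it together: 4-chloro-4-ethyloctane.

4-chloro-4-ethyloctane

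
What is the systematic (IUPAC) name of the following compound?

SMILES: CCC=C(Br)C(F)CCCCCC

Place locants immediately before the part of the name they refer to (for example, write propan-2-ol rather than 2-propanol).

Counting along the main chain through the multiple bond gives 11 carbons: the parent is undecane.
There is one C=C double bond, indicated by the ending -ene.
The numbering direction is chosen so that numbering from this end puts the double bond at C-3 rather than C-8.
With this numbering: the double bond between C-3 and C-4; a bromo group at C-4; a fluoro group at C-5.
Prefixes are listed alphabetically: bromo, fluoro.
Assembling the pieces gives 4-bromo-5-fluoroundec-3-ene.

4-bromo-5-fluoroundec-3-ene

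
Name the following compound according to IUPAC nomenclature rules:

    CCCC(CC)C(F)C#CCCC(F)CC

The longest chain bearing the multiple bond is 12 carbons long (dodecane).
There is one C≡C triple bond, indicated by the ending -yne.
The numbering direction is chosen so that the substituent locant set {3,8,9} is lower than {4,5,10} at the first point of difference.
With this numbering: the triple bond between C-6 and C-7; an ethyl group at C-9; fluoro groups at C-3 and C-8.
Prefixes are listed alphabetically: ethyl, fluoro.
Assembling the pieces gives 9-ethyl-3,8-difluorododec-6-yne.

9-ethyl-3,8-difluorododec-6-yne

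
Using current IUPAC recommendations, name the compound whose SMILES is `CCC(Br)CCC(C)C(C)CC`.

The longest continuous carbon chain has 9 atoms, so the parent hydride is nonane.
The numbering direction is chosen so that the substituent locant set {3,4,7} is lower than {3,6,7} at the first point of difference.
This places a bromo group at C-7; methyl groups at C-3 and C-4.
The substituents are ordered alphabetically, ignoring any di-/tri- multipliers.
Putting it together: 7-bromo-3,4-dimethylnonane.

7-bromo-3,4-dimethylnonane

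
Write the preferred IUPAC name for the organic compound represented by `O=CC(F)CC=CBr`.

5-bromo-2-fluoropent-4-enal

The longest chain bearing the –CHO group and the multiple bond is 5 carbons long (pentane).
The principal characteristic group is an aldehyde (terminal –CHO), named with the suffix -al.
A C=C double bond in the chain gives the infix -ene-.
Number the chain so that the aldehyde carbon is C-1 by definition.
This places the double bond between C-4 and C-5; a bromo group at C-5; a fluoro group at C-2.
Prefixes are listed alphabetically: bromo, fluoro.
Putting it together: 5-bromo-2-fluoropent-4-enal.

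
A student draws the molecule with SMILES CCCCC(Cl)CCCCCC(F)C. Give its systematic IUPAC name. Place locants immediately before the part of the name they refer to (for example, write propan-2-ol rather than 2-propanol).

8-chloro-2-fluorododecane

The parent chain contains 12 carbons (dodecane).
The numbering direction is chosen so that the substituent locant set {2,8} is lower than {5,11} at the first point of difference.
With this numbering: a chloro group at C-8; a fluoro group at C-2.
The substituents are ordered alphabetically, ignoring any di-/tri- multipliers.
The name is 8-chloro-2-fluorododecane.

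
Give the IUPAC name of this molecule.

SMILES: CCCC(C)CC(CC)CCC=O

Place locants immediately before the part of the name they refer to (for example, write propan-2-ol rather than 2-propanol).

4-ethyl-6-methylnonanal

The longest carbon chain that includes the –CHO group has 9 carbons, so the parent hydride is nonane.
The highest-priority functional group is an aldehyde (terminal –CHO), so the name ends in -al.
Choose the numbering such that the aldehyde carbon is C-1 by definition.
With this numbering: an ethyl group at C-4; a methyl group at C-6.
Substituent prefixes are cited in alphabetical order (multiplying prefixes like di-/tri- are ignored for ordering).
Putting it together: 4-ethyl-6-methylnonanal.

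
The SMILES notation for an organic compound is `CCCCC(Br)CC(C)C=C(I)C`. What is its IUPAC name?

6-bromo-2-iodo-4-methyldec-2-ene

Counting along the main chain through the multiple bond gives 10 carbons: the parent is decane.
The chain contains a C=C double bond, so the unsaturation ending is -ene.
The numbering direction is chosen so that numbering from this end puts the double bond at C-2 rather than C-8.
That gives the double bond between C-2 and C-3; a bromo group at C-6; an iodo group at C-2; a methyl group at C-4.
The substituents are ordered alphabetically, ignoring any di-/tri- multipliers.
The name is 6-bromo-2-iodo-4-methyldec-2-ene.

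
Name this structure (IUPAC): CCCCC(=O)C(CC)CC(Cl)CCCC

8-chloro-6-ethyldodecan-5-one

The longest chain bearing the carbonyl is 12 carbons long (dodecane).
A ketone (C=O on an internal carbon) is the principal characteristic group, giving the suffix -one.
The numbering direction is chosen so that numbering from this end puts the carbonyl group at C-5 rather than C-8.
That gives the carbonyl at C-5; a chloro group at C-8; an ethyl group at C-6.
Prefixes are listed alphabetically: chloro, ethyl.
The name is 8-chloro-6-ethyldodecan-5-one.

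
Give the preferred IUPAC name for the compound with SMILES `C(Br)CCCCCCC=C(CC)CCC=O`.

The longest chain bearing the –CHO group and the multiple bond is 12 carbons long (dodecane).
The highest-priority functional group is an aldehyde (terminal –CHO), so the name ends in -al.
There is one C=C double bond, indicated by the ending -ene.
The numbering direction is chosen so that the aldehyde carbon is C-1 by definition.
This places the double bond between C-4 and C-5; a bromo group at C-12; an ethyl group at C-4.
Prefixes are listed alphabetically: bromo, ethyl.
The name is 12-bromo-4-ethyldodec-4-enal.

12-bromo-4-ethyldodec-4-enal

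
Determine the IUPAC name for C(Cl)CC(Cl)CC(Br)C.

5-bromo-1,3-dichlorohexane

The parent chain contains 6 carbons (hexane).
Choose the numbering such that the substituent locant set {1,3,5} is lower than {2,4,6} at the first point of difference.
That gives a bromo group at C-5; chloro groups at C-1 and C-3.
Prefixes are listed alphabetically: bromo, chloro.
Putting it together: 5-bromo-1,3-dichlorohexane.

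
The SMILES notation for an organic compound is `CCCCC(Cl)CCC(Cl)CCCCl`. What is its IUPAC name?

1,4,7-trichloroundecane

The longest carbon chain is 11 atoms: the parent is undecane.
Choose the numbering such that the substituent locant set {1,4,7} is lower than {5,8,11} at the first point of difference.
With this numbering: chloro groups at C-1 and C-4 and C-7.
Assembling the pieces gives 1,4,7-trichloroundecane.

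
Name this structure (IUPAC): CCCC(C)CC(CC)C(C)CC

The parent chain contains 9 carbons (nonane).
Choose the numbering such that the substituent locant set {3,4,6} is lower than {4,6,7} at the first point of difference.
This places an ethyl group at C-4; methyl groups at C-3 and C-6.
Prefixes are listed alphabetically: ethyl, methyl.
The name is 4-ethyl-3,6-dimethylnonane.

4-ethyl-3,6-dimethylnonane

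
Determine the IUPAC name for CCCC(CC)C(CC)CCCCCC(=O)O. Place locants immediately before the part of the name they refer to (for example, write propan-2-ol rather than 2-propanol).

7,8-diethylundecanoic acid

Counting along the main chain through the –COOH group gives 11 carbons: the parent is undecane.
A carboxylic acid (terminal –COOH) is the principal characteristic group, giving the suffix -oic acid.
Choose the numbering such that the carboxylic acid carbon is C-1 by definition.
With this numbering: ethyl groups at C-7 and C-8.
Putting it together: 7,8-diethylundecanoic acid.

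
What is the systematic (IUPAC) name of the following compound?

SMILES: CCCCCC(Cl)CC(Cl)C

2,4-dichlorononane

The longest carbon chain is 9 atoms: the parent is nonane.
Choose the numbering such that the substituent locant set {2,4} is lower than {6,8} at the first point of difference.
This places chloro groups at C-2 and C-4.
Putting it together: 2,4-dichlorononane.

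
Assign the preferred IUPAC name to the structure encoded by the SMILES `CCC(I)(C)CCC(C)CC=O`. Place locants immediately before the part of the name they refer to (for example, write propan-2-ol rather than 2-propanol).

The longest carbon chain that includes the –CHO group has 8 carbons, so the parent hydride is octane.
An aldehyde (terminal –CHO) is the principal characteristic group, giving the suffix -al.
Choose the numbering such that the aldehyde carbon is C-1 by definition.
With this numbering: an iodo group at C-6; methyl groups at C-3 and C-6.
Substituent prefixes are cited in alphabetical order (multiplying prefixes like di-/tri- are ignored for ordering).
The name is 6-iodo-3,6-dimethyloctanal.

6-iodo-3,6-dimethyloctanal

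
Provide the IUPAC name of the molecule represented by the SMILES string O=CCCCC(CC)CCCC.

The longest chain bearing the –CHO group is 9 carbons long (nonane).
The highest-priority functional group is an aldehyde (terminal –CHO), so the name ends in -al.
Number the chain so that the aldehyde carbon is C-1 by definition.
With this numbering: an ethyl group at C-5.
The name is 5-ethylnonanal.

5-ethylnonanal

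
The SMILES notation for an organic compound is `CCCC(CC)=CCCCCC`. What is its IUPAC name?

The longest carbon chain that includes the multiple bond has 10 carbons, so the parent hydride is decane.
A C=C double bond in the chain gives the infix -ene-.
Choose the numbering such that numbering from this end puts the double bond at C-4 rather than C-6.
That gives the double bond between C-4 and C-5; an ethyl group at C-4.
Assembling the pieces gives 4-ethyldec-4-ene.

4-ethyldec-4-ene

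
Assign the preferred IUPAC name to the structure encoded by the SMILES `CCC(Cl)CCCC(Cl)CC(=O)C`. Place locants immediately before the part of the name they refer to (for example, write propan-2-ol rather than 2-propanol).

The longest carbon chain that includes the carbonyl has 10 carbons, so the parent hydride is decane.
The principal characteristic group is a ketone (C=O on an internal carbon), named with the suffix -one.
The numbering direction is chosen so that numbering from this end puts the carbonyl group at C-2 rather than C-9.
That gives the carbonyl at C-2; chloro groups at C-4 and C-8.
Putting it together: 4,8-dichlorodecan-2-one.

4,8-dichlorodecan-2-one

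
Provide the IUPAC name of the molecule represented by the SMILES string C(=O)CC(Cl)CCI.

The longest chain bearing the –CHO group is 5 carbons long (pentane).
The highest-priority functional group is an aldehyde (terminal –CHO), so the name ends in -al.
The numbering direction is chosen so that the aldehyde carbon is C-1 by definition.
With this numbering: a chloro group at C-3; an iodo group at C-5.
The substituents are ordered alphabetically, ignoring any di-/tri- multipliers.
The name is 3-chloro-5-iodopentanal.

3-chloro-5-iodopentanal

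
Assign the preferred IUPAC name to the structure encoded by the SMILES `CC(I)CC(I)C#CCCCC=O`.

Counting along the main chain through the –CHO group and the multiple bond gives 10 carbons: the parent is decane.
The principal characteristic group is an aldehyde (terminal –CHO), named with the suffix -al.
The chain contains a C≡C triple bond, so the unsaturation ending is -yne.
The numbering direction is chosen so that the aldehyde carbon is C-1 by definition.
That gives the triple bond between C-5 and C-6; iodo groups at C-7 and C-9.
The name is 7,9-diiododec-5-ynal.

7,9-diiododec-5-ynal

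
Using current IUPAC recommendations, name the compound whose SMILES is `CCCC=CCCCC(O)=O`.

Counting along the main chain through the –COOH group and the multiple bond gives 9 carbons: the parent is nonane.
The principal characteristic group is a carboxylic acid (terminal –COOH), named with the suffix -oic acid.
The chain contains a C=C double bond, so the unsaturation ending is -ene.
Choose the numbering such that the carboxylic acid carbon is C-1 by definition.
This places the double bond between C-5 and C-6.
The name is non-5-enoic acid.

non-5-enoic acid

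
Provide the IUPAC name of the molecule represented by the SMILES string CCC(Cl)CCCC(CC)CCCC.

The longest carbon chain is 11 atoms: the parent is undecane.
The numbering direction is chosen so that the substituent locant set {3,7} is lower than {5,9} at the first point of difference.
With this numbering: a chloro group at C-3; an ethyl group at C-7.
Substituent prefixes are cited in alphabetical order (multiplying prefixes like di-/tri- are ignored for ordering).
Assembling the pieces gives 3-chloro-7-ethylundecane.

3-chloro-7-ethylundecane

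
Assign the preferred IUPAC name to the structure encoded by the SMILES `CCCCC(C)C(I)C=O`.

2-iodo-3-methylheptanal

Counting along the main chain through the –CHO group gives 7 carbons: the parent is heptane.
The principal characteristic group is an aldehyde (terminal –CHO), named with the suffix -al.
Number the chain so that the aldehyde carbon is C-1 by definition.
That gives an iodo group at C-2; a methyl group at C-3.
The substituents are ordered alphabetically, ignoring any di-/tri- multipliers.
Putting it together: 2-iodo-3-methylheptanal.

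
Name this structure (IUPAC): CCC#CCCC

The longest chain bearing the multiple bond is 7 carbons long (heptane).
The chain contains a C≡C triple bond, so the unsaturation ending is -yne.
Number the chain so that numbering from this end puts the triple bond at C-3 rather than C-4.
With this numbering: the triple bond between C-3 and C-4.
The name is hept-3-yne.

hept-3-yne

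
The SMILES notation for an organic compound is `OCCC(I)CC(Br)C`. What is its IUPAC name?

The longest carbon chain that includes the –OH group has 6 carbons, so the parent hydride is hexane.
The principal characteristic group is an alcohol (–OH), named with the suffix -ol.
Choose the numbering such that numbering from this end puts the hydroxyl group at C-1 rather than C-6.
With this numbering: the hydroxyl at C-1; a bromo group at C-5; an iodo group at C-3.
Substituent prefixes are cited in alphabetical order (multiplying prefixes like di-/tri- are ignored for ordering).
Assembling the pieces gives 5-bromo-3-iodohexan-1-ol.

5-bromo-3-iodohexan-1-ol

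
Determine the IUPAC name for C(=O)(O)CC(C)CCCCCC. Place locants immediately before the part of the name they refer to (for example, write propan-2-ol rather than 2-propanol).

3-methylnonanoic acid

The longest chain bearing the –COOH group is 9 carbons long (nonane).
The principal characteristic group is a carboxylic acid (terminal –COOH), named with the suffix -oic acid.
The numbering direction is chosen so that the carboxylic acid carbon is C-1 by definition.
With this numbering: a methyl group at C-3.
The name is 3-methylnonanoic acid.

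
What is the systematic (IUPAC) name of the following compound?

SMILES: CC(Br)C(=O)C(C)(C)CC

2-bromo-4,4-dimethylhexan-3-one

The longest chain bearing the carbonyl is 6 carbons long (hexane).
The principal characteristic group is a ketone (C=O on an internal carbon), named with the suffix -one.
Number the chain so that numbering from this end puts the carbonyl group at C-3 rather than C-4.
With this numbering: the carbonyl at C-3; a bromo group at C-2; two methyl groups at C-4.
Substituent prefixes are cited in alphabetical order (multiplying prefixes like di-/tri- are ignored for ordering).
Putting it together: 2-bromo-4,4-dimethylhexan-3-one.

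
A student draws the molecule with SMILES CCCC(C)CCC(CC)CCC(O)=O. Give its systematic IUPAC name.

Counting along the main chain through the –COOH group gives 10 carbons: the parent is decane.
The highest-priority functional group is a carboxylic acid (terminal –COOH), so the name ends in -oic acid.
Number the chain so that the carboxylic acid carbon is C-1 by definition.
That gives an ethyl group at C-4; a methyl group at C-7.
Prefixes are listed alphabetically: ethyl, methyl.
Putting it together: 4-ethyl-7-methyldecanoic acid.

4-ethyl-7-methyldecanoic acid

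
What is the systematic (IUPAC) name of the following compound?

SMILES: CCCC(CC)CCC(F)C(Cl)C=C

3-chloro-7-ethyl-4-fluorodec-1-ene

Counting along the main chain through the multiple bond gives 10 carbons: the parent is decane.
The chain contains a C=C double bond, so the unsaturation ending is -ene.
Number the chain so that numbering from this end puts the double bond at C-1 rather than C-9.
This places the double bond between C-1 and C-2; a chloro group at C-3; an ethyl group at C-7; a fluoro group at C-4.
The substituents are ordered alphabetically, ignoring any di-/tri- multipliers.
The name is 3-chloro-7-ethyl-4-fluorodec-1-ene.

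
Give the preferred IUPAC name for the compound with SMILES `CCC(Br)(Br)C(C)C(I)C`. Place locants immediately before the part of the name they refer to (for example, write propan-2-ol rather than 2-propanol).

The parent chain contains 6 carbons (hexane).
The numbering direction is chosen so that the substituent locant set {2,3,4,4} is lower than {3,3,4,5} at the first point of difference.
That gives two bromo groups at C-4; an iodo group at C-2; a methyl group at C-3.
Substituent prefixes are cited in alphabetical order (multiplying prefixes like di-/tri- are ignored for ordering).
The name is 4,4-dibromo-2-iodo-3-methylhexane.

4,4-dibromo-2-iodo-3-methylhexane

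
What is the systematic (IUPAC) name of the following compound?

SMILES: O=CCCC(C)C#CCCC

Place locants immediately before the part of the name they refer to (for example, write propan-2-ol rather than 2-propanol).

The longest chain bearing the –CHO group and the multiple bond is 9 carbons long (nonane).
The principal characteristic group is an aldehyde (terminal –CHO), named with the suffix -al.
There is one C≡C triple bond, indicated by the ending -yne.
The numbering direction is chosen so that the aldehyde carbon is C-1 by definition.
That gives the triple bond between C-5 and C-6; a methyl group at C-4.
Assembling the pieces gives 4-methylnon-5-ynal.

4-methylnon-5-ynal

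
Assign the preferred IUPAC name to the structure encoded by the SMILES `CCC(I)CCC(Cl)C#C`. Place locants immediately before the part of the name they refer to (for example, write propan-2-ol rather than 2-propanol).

Counting along the main chain through the multiple bond gives 8 carbons: the parent is octane.
The chain contains a C≡C triple bond, so the unsaturation ending is -yne.
Number the chain so that numbering from this end puts the triple bond at C-1 rather than C-7.
This places the triple bond between C-1 and C-2; a chloro group at C-3; an iodo group at C-6.
Prefixes are listed alphabetically: chloro, iodo.
Putting it together: 3-chloro-6-iodooct-1-yne.

3-chloro-6-iodooct-1-yne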